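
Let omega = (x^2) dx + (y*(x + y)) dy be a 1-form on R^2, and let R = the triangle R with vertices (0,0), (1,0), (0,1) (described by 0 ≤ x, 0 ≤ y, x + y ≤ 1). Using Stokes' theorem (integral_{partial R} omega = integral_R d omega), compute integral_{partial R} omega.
integral_(partial R) omega = 1/6

Stokes: integral_partial_R omega = integral_R d omega with d omega = (∂Q/∂x - ∂P/∂y) dx ∧ dy.
  ∂Q/∂x = y
  ∂P/∂y = 0
  integrand = ∂Q/∂x - ∂P/∂y = y.
Integrating over R: integral_0^1 integral_0^{1-x} (y) dy dx = 1/6.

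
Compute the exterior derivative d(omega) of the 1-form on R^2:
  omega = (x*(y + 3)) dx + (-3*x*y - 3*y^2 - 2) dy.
d(omega) = (-x - 3*y) dx ∧ dy

For a 1-form omega = sum_i f_i dx_i, the exterior derivative is
  d(omega) = sum_{i < j} (∂f_j/∂x_i - ∂f_i/∂x_j) dx_i ∧ dx_j.
  coefficient of dx ∧ dy: ∂f_2/∂x - ∂f_1/∂y = ∂(-3*x*y - 3*y^2 - 2)/∂x - ∂(x*(y + 3))/∂y = -x - 3*y
Assembling: d(omega) = (-x - 3*y) dx ∧ dy.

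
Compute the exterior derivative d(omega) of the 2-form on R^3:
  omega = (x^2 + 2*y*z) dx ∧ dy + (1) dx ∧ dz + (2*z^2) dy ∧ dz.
d(omega) = (2*y) dx ∧ dy ∧ dz

For a 2-form omega = sum_{i<j} g_{ij} dx_i ∧ dx_j, the exterior derivative is
  d(omega) = sum_{i<j} d(g_{ij}) ∧ dx_i ∧ dx_j = sum_{i<j, k} (∂g_{ij}/∂x_k) dx_k ∧ dx_i ∧ dx_j.
Expand each term, using dx_k ∧ dx_i ∧ dx_j = sgn(permutation) dx_{(a)} ∧ dx_{(b)} ∧ dx_{(c)} with (a < b < c) sorted:
  d(x^2 + 2*y*z) includes (∂/∂z)(x^2 + 2*y*z) dz = (2*y) dz, which multiplied by dx ∧ dy gives (2*y) dx ∧ dy ∧ dz
Collecting like 3-forms: d(omega) = (2*y) dx ∧ dy ∧ dz.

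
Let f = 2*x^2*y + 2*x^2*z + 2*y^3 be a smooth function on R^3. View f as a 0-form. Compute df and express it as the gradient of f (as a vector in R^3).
df = (4*x*(y + z)) dx + (2*x^2 + 6*y^2) dy + (2*x^2) dz; grad f = (4*x*(y + z), 2*x^2 + 6*y^2, 2*x^2)

For a 0-form f, d f = (∂f/∂x) dx + (∂f/∂y) dy + (∂f/∂z) dz. The components of the vector representation are exactly the entries of grad f in Cartesian coordinates:
  ∂f/∂x = 4*x*(y + z)
  ∂f/∂y = 2*x^2 + 6*y^2
  ∂f/∂z = 2*x^2.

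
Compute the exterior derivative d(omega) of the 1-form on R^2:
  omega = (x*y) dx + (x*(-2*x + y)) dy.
d(omega) = (-5*x + y) dx ∧ dy

For a 1-form omega = sum_i f_i dx_i, the exterior derivative is
  d(omega) = sum_{i < j} (∂f_j/∂x_i - ∂f_i/∂x_j) dx_i ∧ dx_j.
  coefficient of dx ∧ dy: ∂f_2/∂x - ∂f_1/∂y = ∂(x*(-2*x + y))/∂x - ∂(x*y)/∂y = -5*x + y
Assembling: d(omega) = (-5*x + y) dx ∧ dy.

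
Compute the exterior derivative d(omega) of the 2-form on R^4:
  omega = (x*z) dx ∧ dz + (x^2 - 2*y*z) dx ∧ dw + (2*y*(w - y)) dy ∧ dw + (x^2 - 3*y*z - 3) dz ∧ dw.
d(omega) = (2*z) dx ∧ dy ∧ dw + (2*x + 2*y) dx ∧ dz ∧ dw + (-3*z) dy ∧ dz ∧ dw

For a 2-form omega = sum_{i<j} g_{ij} dx_i ∧ dx_j, the exterior derivative is
  d(omega) = sum_{i<j} d(g_{ij}) ∧ dx_i ∧ dx_j = sum_{i<j, k} (∂g_{ij}/∂x_k) dx_k ∧ dx_i ∧ dx_j.
Expand each term, using dx_k ∧ dx_i ∧ dx_j = sgn(permutation) dx_{(a)} ∧ dx_{(b)} ∧ dx_{(c)} with (a < b < c) sorted:
  d(x^2 - 2*y*z) includes (∂/∂y)(x^2 - 2*y*z) dy = (-2*z) dy, which multiplied by dx ∧ dw gives (2*z) dx ∧ dy ∧ dw
  d(x^2 - 2*y*z) includes (∂/∂z)(x^2 - 2*y*z) dz = (-2*y) dz, which multiplied by dx ∧ dw gives (2*y) dx ∧ dz ∧ dw
  d(x^2 - 3*y*z - 3) includes (∂/∂x)(x^2 - 3*y*z - 3) dx = (2*x) dx, which multiplied by dz ∧ dw gives (2*x) dx ∧ dz ∧ dw
  d(x^2 - 3*y*z - 3) includes (∂/∂y)(x^2 - 3*y*z - 3) dy = (-3*z) dy, which multiplied by dz ∧ dw gives (-3*z) dy ∧ dz ∧ dw
Collecting like 3-forms: d(omega) = (2*z) dx ∧ dy ∧ dw + (2*x + 2*y) dx ∧ dz ∧ dw + (-3*z) dy ∧ dz ∧ dw.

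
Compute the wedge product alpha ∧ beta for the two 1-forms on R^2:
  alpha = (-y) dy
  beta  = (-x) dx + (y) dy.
alpha ∧ beta = (-x*y) dx ∧ dy

Distribute the wedge, using dx_i ∧ dx_j = -dx_j ∧ dx_i and dx_i ∧ dx_i = 0. For each pair (i, j) with i < j, the coefficient of dx_i ∧ dx_j in alpha ∧ beta is (alpha_i * beta_j - alpha_j * beta_i). Collecting: alpha ∧ beta = (-x*y) dx ∧ dy.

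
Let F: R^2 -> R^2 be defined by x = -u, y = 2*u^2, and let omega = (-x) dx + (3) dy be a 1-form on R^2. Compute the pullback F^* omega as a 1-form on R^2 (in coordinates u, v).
F^* omega = (11*u) du

Using F^*(f dg) = (f ∘ F) d(g ∘ F), substitute each coordinate x_i by F_i(u, v) in f_i, and replace dx_i by d F_i = (∂F_i/∂u) du + (∂F_i/∂v) dv.
  For the x component: f_1(F) = u; d F_1 = (-1) du + (0) dv
  For the y component: f_2(F) = 3; d F_2 = (4*u) du + (0) dv
Combining and collecting du, dv coefficients:
  coeff of du: 11*u
  coeff of dv: 0
F^* omega = (11*u) du.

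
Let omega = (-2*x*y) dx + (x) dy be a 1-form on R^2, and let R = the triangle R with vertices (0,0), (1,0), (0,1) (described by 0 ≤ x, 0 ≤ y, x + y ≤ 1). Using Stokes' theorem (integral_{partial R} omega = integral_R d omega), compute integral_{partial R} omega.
integral_(partial R) omega = 5/6

Stokes: integral_partial_R omega = integral_R d omega with d omega = (∂Q/∂x - ∂P/∂y) dx ∧ dy.
  ∂Q/∂x = 1
  ∂P/∂y = -2*x
  integrand = ∂Q/∂x - ∂P/∂y = 2*x + 1.
Integrating over R: integral_0^1 integral_0^{1-x} (2*x + 1) dy dx = 5/6.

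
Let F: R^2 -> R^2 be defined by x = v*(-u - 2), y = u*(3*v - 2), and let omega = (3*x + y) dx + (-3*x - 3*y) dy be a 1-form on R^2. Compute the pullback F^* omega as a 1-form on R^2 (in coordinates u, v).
F^* omega = (-18*u*v^2 + 32*u*v - 12*u + 24*v^2 - 12*v) du + (-18*u^2*v + 20*u^2 + 24*u*v + 4*u + 12*v) dv

Using F^*(f dg) = (f ∘ F) d(g ∘ F), substitute each coordinate x_i by F_i(u, v) in f_i, and replace dx_i by d F_i = (∂F_i/∂u) du + (∂F_i/∂v) dv.
  For the x component: f_1(F) = -2*u - 6*v; d F_1 = (-v) du + (-u - 2) dv
  For the y component: f_2(F) = -6*u*v + 6*u + 6*v; d F_2 = (3*v - 2) du + (3*u) dv
Combining and collecting du, dv coefficients:
  coeff of du: -18*u*v^2 + 32*u*v - 12*u + 24*v^2 - 12*v
  coeff of dv: -18*u^2*v + 20*u^2 + 24*u*v + 4*u + 12*v
F^* omega = (-18*u*v^2 + 32*u*v - 12*u + 24*v^2 - 12*v) du + (-18*u^2*v + 20*u^2 + 24*u*v + 4*u + 12*v) dv.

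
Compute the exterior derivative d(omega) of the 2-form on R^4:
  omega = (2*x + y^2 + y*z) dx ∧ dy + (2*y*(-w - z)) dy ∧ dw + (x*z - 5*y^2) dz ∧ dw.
d(omega) = (y) dx ∧ dy ∧ dz + (-8*y) dy ∧ dz ∧ dw + (z) dx ∧ dz ∧ dw

For a 2-form omega = sum_{i<j} g_{ij} dx_i ∧ dx_j, the exterior derivative is
  d(omega) = sum_{i<j} d(g_{ij}) ∧ dx_i ∧ dx_j = sum_{i<j, k} (∂g_{ij}/∂x_k) dx_k ∧ dx_i ∧ dx_j.
Expand each term, using dx_k ∧ dx_i ∧ dx_j = sgn(permutation) dx_{(a)} ∧ dx_{(b)} ∧ dx_{(c)} with (a < b < c) sorted:
  d(2*x + y^2 + y*z) includes (∂/∂z)(2*x + y^2 + y*z) dz = (y) dz, which multiplied by dx ∧ dy gives (y) dx ∧ dy ∧ dz
  d(2*y*(-w - z)) includes (∂/∂z)(2*y*(-w - z)) dz = (-2*y) dz, which multiplied by dy ∧ dw gives (2*y) dy ∧ dz ∧ dw
  d(x*z - 5*y^2) includes (∂/∂x)(x*z - 5*y^2) dx = (z) dx, which multiplied by dz ∧ dw gives (z) dx ∧ dz ∧ dw
  d(x*z - 5*y^2) includes (∂/∂y)(x*z - 5*y^2) dy = (-10*y) dy, which multiplied by dz ∧ dw gives (-10*y) dy ∧ dz ∧ dw
Collecting like 3-forms: d(omega) = (y) dx ∧ dy ∧ dz + (-8*y) dy ∧ dz ∧ dw + (z) dx ∧ dz ∧ dw.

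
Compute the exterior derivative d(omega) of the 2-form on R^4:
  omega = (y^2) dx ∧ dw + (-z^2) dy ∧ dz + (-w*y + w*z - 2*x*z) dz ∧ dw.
d(omega) = (-2*y) dx ∧ dy ∧ dw + (-2*z) dx ∧ dz ∧ dw + (-w) dy ∧ dz ∧ dw

For a 2-form omega = sum_{i<j} g_{ij} dx_i ∧ dx_j, the exterior derivative is
  d(omega) = sum_{i<j} d(g_{ij}) ∧ dx_i ∧ dx_j = sum_{i<j, k} (∂g_{ij}/∂x_k) dx_k ∧ dx_i ∧ dx_j.
Expand each term, using dx_k ∧ dx_i ∧ dx_j = sgn(permutation) dx_{(a)} ∧ dx_{(b)} ∧ dx_{(c)} with (a < b < c) sorted:
  d(y^2) includes (∂/∂y)(y^2) dy = (2*y) dy, which multiplied by dx ∧ dw gives (-2*y) dx ∧ dy ∧ dw
  d(-w*y + w*z - 2*x*z) includes (∂/∂x)(-w*y + w*z - 2*x*z) dx = (-2*z) dx, which multiplied by dz ∧ dw gives (-2*z) dx ∧ dz ∧ dw
  d(-w*y + w*z - 2*x*z) includes (∂/∂y)(-w*y + w*z - 2*x*z) dy = (-w) dy, which multiplied by dz ∧ dw gives (-w) dy ∧ dz ∧ dw
Collecting like 3-forms: d(omega) = (-2*y) dx ∧ dy ∧ dw + (-2*z) dx ∧ dz ∧ dw + (-w) dy ∧ dz ∧ dw.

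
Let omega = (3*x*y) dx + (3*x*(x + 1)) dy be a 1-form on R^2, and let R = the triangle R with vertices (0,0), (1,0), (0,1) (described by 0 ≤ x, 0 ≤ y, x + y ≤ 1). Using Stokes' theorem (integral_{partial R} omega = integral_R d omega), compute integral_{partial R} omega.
integral_(partial R) omega = 2

Stokes: integral_partial_R omega = integral_R d omega with d omega = (∂Q/∂x - ∂P/∂y) dx ∧ dy.
  ∂Q/∂x = 6*x + 3
  ∂P/∂y = 3*x
  integrand = ∂Q/∂x - ∂P/∂y = 3*x + 3.
Integrating over R: integral_0^1 integral_0^{1-x} (3*x + 3) dy dx = 2.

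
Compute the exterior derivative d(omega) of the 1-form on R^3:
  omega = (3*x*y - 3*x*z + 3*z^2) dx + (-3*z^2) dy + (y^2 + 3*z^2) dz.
d(omega) = (-3*x) dx ∧ dy + (3*x - 6*z) dx ∧ dz + (2*y + 6*z) dy ∧ dz

For a 1-form omega = sum_i f_i dx_i, the exterior derivative is
  d(omega) = sum_{i < j} (∂f_j/∂x_i - ∂f_i/∂x_j) dx_i ∧ dx_j.
  coefficient of dx ∧ dy: ∂f_2/∂x - ∂f_1/∂y = ∂(-3*z^2)/∂x - ∂(3*x*y - 3*x*z + 3*z^2)/∂y = -3*x
  coefficient of dx ∧ dz: ∂f_3/∂x - ∂f_1/∂z = ∂(y^2 + 3*z^2)/∂x - ∂(3*x*y - 3*x*z + 3*z^2)/∂z = 3*x - 6*z
  coefficient of dy ∧ dz: ∂f_3/∂y - ∂f_2/∂z = ∂(y^2 + 3*z^2)/∂y - ∂(-3*z^2)/∂z = 2*y + 6*z
Assembling: d(omega) = (-3*x) dx ∧ dy + (3*x - 6*z) dx ∧ dz + (2*y + 6*z) dy ∧ dz.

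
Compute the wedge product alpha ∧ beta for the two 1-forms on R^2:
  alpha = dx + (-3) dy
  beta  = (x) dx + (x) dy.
alpha ∧ beta = (4*x) dx ∧ dy

Distribute the wedge, using dx_i ∧ dx_j = -dx_j ∧ dx_i and dx_i ∧ dx_i = 0. For each pair (i, j) with i < j, the coefficient of dx_i ∧ dx_j in alpha ∧ beta is (alpha_i * beta_j - alpha_j * beta_i). Collecting: alpha ∧ beta = (4*x) dx ∧ dy.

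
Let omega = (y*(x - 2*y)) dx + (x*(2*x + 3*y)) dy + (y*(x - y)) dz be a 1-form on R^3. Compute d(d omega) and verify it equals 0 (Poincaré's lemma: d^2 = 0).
d(d omega) = 0

Step 1: d omega = sum_{i<j} (∂f_j/∂x_i - ∂f_i/∂x_j) dx_i ∧ dx_j:
  coeff of dx ∧ dy: 3*x + 7*y
  coeff of dx ∧ dz: y
  coeff of dy ∧ dz: x - 2*y
Step 2: Apply d again to each 2-form coefficient. The only possible 3-form in R^3 is dx ∧ dy ∧ dz, with coefficient
  ∂(coeff of dy∧dz)/∂x - ∂(coeff of dx∧dz)/∂y + ∂(coeff of dx∧dy)/∂z
  = ∂/∂x (x - 2*y) - ∂/∂y (y) + ∂/∂z (3*x + 7*y).
Each of these terms simplifies to sums of mixed partials that cancel in pairs. The result is 0 (by equality of mixed partials for smooth functions — Schwarz / Clairaut).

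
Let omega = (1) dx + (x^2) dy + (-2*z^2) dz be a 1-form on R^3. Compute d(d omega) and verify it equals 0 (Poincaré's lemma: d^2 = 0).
d(d omega) = 0

Step 1: d omega = sum_{i<j} (∂f_j/∂x_i - ∂f_i/∂x_j) dx_i ∧ dx_j:
  coeff of dx ∧ dy: 2*x
  coeff of dx ∧ dz: 0
  coeff of dy ∧ dz: 0
Step 2: Apply d again to each 2-form coefficient. The only possible 3-form in R^3 is dx ∧ dy ∧ dz, with coefficient
  ∂(coeff of dy∧dz)/∂x - ∂(coeff of dx∧dz)/∂y + ∂(coeff of dx∧dy)/∂z
  = ∂/∂x (0) - ∂/∂y (0) + ∂/∂z (2*x).
Each of these terms simplifies to sums of mixed partials that cancel in pairs. The result is 0 (by equality of mixed partials for smooth functions — Schwarz / Clairaut).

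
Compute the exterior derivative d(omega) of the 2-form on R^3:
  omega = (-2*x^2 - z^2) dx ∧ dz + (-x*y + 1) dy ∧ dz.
d(omega) = (-y) dx ∧ dy ∧ dz

For a 2-form omega = sum_{i<j} g_{ij} dx_i ∧ dx_j, the exterior derivative is
  d(omega) = sum_{i<j} d(g_{ij}) ∧ dx_i ∧ dx_j = sum_{i<j, k} (∂g_{ij}/∂x_k) dx_k ∧ dx_i ∧ dx_j.
Expand each term, using dx_k ∧ dx_i ∧ dx_j = sgn(permutation) dx_{(a)} ∧ dx_{(b)} ∧ dx_{(c)} with (a < b < c) sorted:
  d(-x*y + 1) includes (∂/∂x)(-x*y + 1) dx = (-y) dx, which multiplied by dy ∧ dz gives (-y) dx ∧ dy ∧ dz
Collecting like 3-forms: d(omega) = (-y) dx ∧ dy ∧ dz.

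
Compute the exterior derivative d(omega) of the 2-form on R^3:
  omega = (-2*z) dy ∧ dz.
d(omega) = 0

For a 2-form omega = sum_{i<j} g_{ij} dx_i ∧ dx_j, the exterior derivative is
  d(omega) = sum_{i<j} d(g_{ij}) ∧ dx_i ∧ dx_j = sum_{i<j, k} (∂g_{ij}/∂x_k) dx_k ∧ dx_i ∧ dx_j.
Expand each term, using dx_k ∧ dx_i ∧ dx_j = sgn(permutation) dx_{(a)} ∧ dx_{(b)} ∧ dx_{(c)} with (a < b < c) sorted:

Collecting like 3-forms: d(omega) = 0.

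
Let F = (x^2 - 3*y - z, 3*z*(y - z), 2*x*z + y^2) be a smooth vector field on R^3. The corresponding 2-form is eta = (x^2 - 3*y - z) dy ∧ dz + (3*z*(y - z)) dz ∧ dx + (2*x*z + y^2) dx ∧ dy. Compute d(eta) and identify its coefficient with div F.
d(eta) = (4*x + 3*z) dx ∧ dy ∧ dz; div F = 4*x + 3*z

For a 2-form in R^3 of the form above, applying d gives a 3-form with coefficient ∂P/∂x + ∂Q/∂y + ∂R/∂z:
  ∂P/∂x = 2*x
  ∂Q/∂y = 3*z
  ∂R/∂z = 2*x
Sum = 4*x + 3*z, which is exactly div F.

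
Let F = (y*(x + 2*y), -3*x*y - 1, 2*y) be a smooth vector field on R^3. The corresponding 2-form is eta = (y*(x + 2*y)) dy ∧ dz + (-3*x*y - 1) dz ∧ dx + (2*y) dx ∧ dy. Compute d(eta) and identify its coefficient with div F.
d(eta) = (-3*x + y) dx ∧ dy ∧ dz; div F = -3*x + y

For a 2-form in R^3 of the form above, applying d gives a 3-form with coefficient ∂P/∂x + ∂Q/∂y + ∂R/∂z:
  ∂P/∂x = y
  ∂Q/∂y = -3*x
  ∂R/∂z = 0
Sum = -3*x + y, which is exactly div F.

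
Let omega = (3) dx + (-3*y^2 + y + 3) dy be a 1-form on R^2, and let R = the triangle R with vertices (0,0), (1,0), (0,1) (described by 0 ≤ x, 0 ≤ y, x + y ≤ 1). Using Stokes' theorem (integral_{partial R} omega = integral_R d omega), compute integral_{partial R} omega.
integral_(partial R) omega = 0

Stokes: integral_partial_R omega = integral_R d omega with d omega = (∂Q/∂x - ∂P/∂y) dx ∧ dy.
  ∂Q/∂x = 0
  ∂P/∂y = 0
  integrand = ∂Q/∂x - ∂P/∂y = 0.
Integrating over R: integral_0^1 integral_0^{1-x} (0) dy dx = 0.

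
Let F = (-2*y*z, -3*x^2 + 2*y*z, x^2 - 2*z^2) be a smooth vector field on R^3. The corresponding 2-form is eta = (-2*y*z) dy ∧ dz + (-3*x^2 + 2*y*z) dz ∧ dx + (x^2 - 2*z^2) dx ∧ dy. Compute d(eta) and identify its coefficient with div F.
d(eta) = (-2*z) dx ∧ dy ∧ dz; div F = -2*z

For a 2-form in R^3 of the form above, applying d gives a 3-form with coefficient ∂P/∂x + ∂Q/∂y + ∂R/∂z:
  ∂P/∂x = 0
  ∂Q/∂y = 2*z
  ∂R/∂z = -4*z
Sum = -2*z, which is exactly div F.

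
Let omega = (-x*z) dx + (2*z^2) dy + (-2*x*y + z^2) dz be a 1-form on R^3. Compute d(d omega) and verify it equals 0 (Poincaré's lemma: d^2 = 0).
d(d omega) = 0

Step 1: d omega = sum_{i<j} (∂f_j/∂x_i - ∂f_i/∂x_j) dx_i ∧ dx_j:
  coeff of dx ∧ dy: 0
  coeff of dx ∧ dz: x - 2*y
  coeff of dy ∧ dz: -2*x - 4*z
Step 2: Apply d again to each 2-form coefficient. The only possible 3-form in R^3 is dx ∧ dy ∧ dz, with coefficient
  ∂(coeff of dy∧dz)/∂x - ∂(coeff of dx∧dz)/∂y + ∂(coeff of dx∧dy)/∂z
  = ∂/∂x (-2*x - 4*z) - ∂/∂y (x - 2*y) + ∂/∂z (0).
Each of these terms simplifies to sums of mixed partials that cancel in pairs. The result is 0 (by equality of mixed partials for smooth functions — Schwarz / Clairaut).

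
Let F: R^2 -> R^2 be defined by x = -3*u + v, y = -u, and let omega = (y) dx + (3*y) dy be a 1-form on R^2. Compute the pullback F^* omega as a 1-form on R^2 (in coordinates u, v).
F^* omega = (6*u) du + (-u) dv

Using F^*(f dg) = (f ∘ F) d(g ∘ F), substitute each coordinate x_i by F_i(u, v) in f_i, and replace dx_i by d F_i = (∂F_i/∂u) du + (∂F_i/∂v) dv.
  For the x component: f_1(F) = -u; d F_1 = (-3) du + (1) dv
  For the y component: f_2(F) = -3*u; d F_2 = (-1) du + (0) dv
Combining and collecting du, dv coefficients:
  coeff of du: 6*u
  coeff of dv: -u
F^* omega = (6*u) du + (-u) dv.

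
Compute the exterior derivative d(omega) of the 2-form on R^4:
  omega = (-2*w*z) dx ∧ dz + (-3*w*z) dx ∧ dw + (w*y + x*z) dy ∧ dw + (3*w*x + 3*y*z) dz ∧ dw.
d(omega) = (6*w - 2*z) dx ∧ dz ∧ dw + (z) dx ∧ dy ∧ dw + (-x + 3*z) dy ∧ dz ∧ dw

For a 2-form omega = sum_{i<j} g_{ij} dx_i ∧ dx_j, the exterior derivative is
  d(omega) = sum_{i<j} d(g_{ij}) ∧ dx_i ∧ dx_j = sum_{i<j, k} (∂g_{ij}/∂x_k) dx_k ∧ dx_i ∧ dx_j.
Expand each term, using dx_k ∧ dx_i ∧ dx_j = sgn(permutation) dx_{(a)} ∧ dx_{(b)} ∧ dx_{(c)} with (a < b < c) sorted:
  d(-2*w*z) includes (∂/∂w)(-2*w*z) dw = (-2*z) dw, which multiplied by dx ∧ dz gives (-2*z) dx ∧ dz ∧ dw
  d(-3*w*z) includes (∂/∂z)(-3*w*z) dz = (-3*w) dz, which multiplied by dx ∧ dw gives (3*w) dx ∧ dz ∧ dw
  d(w*y + x*z) includes (∂/∂x)(w*y + x*z) dx = (z) dx, which multiplied by dy ∧ dw gives (z) dx ∧ dy ∧ dw
  d(w*y + x*z) includes (∂/∂z)(w*y + x*z) dz = (x) dz, which multiplied by dy ∧ dw gives (-x) dy ∧ dz ∧ dw
  d(3*w*x + 3*y*z) includes (∂/∂x)(3*w*x + 3*y*z) dx = (3*w) dx, which multiplied by dz ∧ dw gives (3*w) dx ∧ dz ∧ dw
  d(3*w*x + 3*y*z) includes (∂/∂y)(3*w*x + 3*y*z) dy = (3*z) dy, which multiplied by dz ∧ dw gives (3*z) dy ∧ dz ∧ dw
Collecting like 3-forms: d(omega) = (6*w - 2*z) dx ∧ dz ∧ dw + (z) dx ∧ dy ∧ dw + (-x + 3*z) dy ∧ dz ∧ dw.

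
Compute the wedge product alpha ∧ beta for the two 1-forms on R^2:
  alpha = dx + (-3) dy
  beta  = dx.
alpha ∧ beta = (3) dx ∧ dy

Distribute the wedge, using dx_i ∧ dx_j = -dx_j ∧ dx_i and dx_i ∧ dx_i = 0. For each pair (i, j) with i < j, the coefficient of dx_i ∧ dx_j in alpha ∧ beta is (alpha_i * beta_j - alpha_j * beta_i). Collecting: alpha ∧ beta = (3) dx ∧ dy.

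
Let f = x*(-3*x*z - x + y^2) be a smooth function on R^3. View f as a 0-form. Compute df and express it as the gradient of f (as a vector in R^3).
df = (-6*x*z - 2*x + y^2) dx + (2*x*y) dy + (-3*x^2) dz; grad f = (-6*x*z - 2*x + y^2, 2*x*y, -3*x^2)

For a 0-form f, d f = (∂f/∂x) dx + (∂f/∂y) dy + (∂f/∂z) dz. The components of the vector representation are exactly the entries of grad f in Cartesian coordinates:
  ∂f/∂x = -6*x*z - 2*x + y^2
  ∂f/∂y = 2*x*y
  ∂f/∂z = -3*x^2.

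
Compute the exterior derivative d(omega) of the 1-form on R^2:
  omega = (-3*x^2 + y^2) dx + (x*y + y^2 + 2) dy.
d(omega) = (-y) dx ∧ dy

For a 1-form omega = sum_i f_i dx_i, the exterior derivative is
  d(omega) = sum_{i < j} (∂f_j/∂x_i - ∂f_i/∂x_j) dx_i ∧ dx_j.
  coefficient of dx ∧ dy: ∂f_2/∂x - ∂f_1/∂y = ∂(x*y + y^2 + 2)/∂x - ∂(-3*x^2 + y^2)/∂y = -y
Assembling: d(omega) = (-y) dx ∧ dy.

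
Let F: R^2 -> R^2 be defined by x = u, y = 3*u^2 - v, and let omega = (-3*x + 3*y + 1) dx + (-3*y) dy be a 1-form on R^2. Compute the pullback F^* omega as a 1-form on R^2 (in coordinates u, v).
F^* omega = (-54*u^3 + 9*u^2 + 18*u*v - 3*u - 3*v + 1) du + (9*u^2 - 3*v) dv

Using F^*(f dg) = (f ∘ F) d(g ∘ F), substitute each coordinate x_i by F_i(u, v) in f_i, and replace dx_i by d F_i = (∂F_i/∂u) du + (∂F_i/∂v) dv.
  For the x component: f_1(F) = 9*u^2 - 3*u - 3*v + 1; d F_1 = (1) du + (0) dv
  For the y component: f_2(F) = -9*u^2 + 3*v; d F_2 = (6*u) du + (-1) dv
Combining and collecting du, dv coefficients:
  coeff of du: -54*u^3 + 9*u^2 + 18*u*v - 3*u - 3*v + 1
  coeff of dv: 9*u^2 - 3*v
F^* omega = (-54*u^3 + 9*u^2 + 18*u*v - 3*u - 3*v + 1) du + (9*u^2 - 3*v) dv.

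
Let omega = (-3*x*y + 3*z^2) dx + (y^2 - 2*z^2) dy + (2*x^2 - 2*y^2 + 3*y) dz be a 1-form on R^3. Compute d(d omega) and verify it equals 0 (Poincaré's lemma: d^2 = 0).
d(d omega) = 0

Step 1: d omega = sum_{i<j} (∂f_j/∂x_i - ∂f_i/∂x_j) dx_i ∧ dx_j:
  coeff of dx ∧ dy: 3*x
  coeff of dx ∧ dz: 4*x - 6*z
  coeff of dy ∧ dz: -4*y + 4*z + 3
Step 2: Apply d again to each 2-form coefficient. The only possible 3-form in R^3 is dx ∧ dy ∧ dz, with coefficient
  ∂(coeff of dy∧dz)/∂x - ∂(coeff of dx∧dz)/∂y + ∂(coeff of dx∧dy)/∂z
  = ∂/∂x (-4*y + 4*z + 3) - ∂/∂y (4*x - 6*z) + ∂/∂z (3*x).
Each of these terms simplifies to sums of mixed partials that cancel in pairs. The result is 0 (by equality of mixed partials for smooth functions — Schwarz / Clairaut).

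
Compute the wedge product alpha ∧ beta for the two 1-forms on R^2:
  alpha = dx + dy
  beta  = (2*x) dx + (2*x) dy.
alpha ∧ beta = 0

Distribute the wedge, using dx_i ∧ dx_j = -dx_j ∧ dx_i and dx_i ∧ dx_i = 0. For each pair (i, j) with i < j, the coefficient of dx_i ∧ dx_j in alpha ∧ beta is (alpha_i * beta_j - alpha_j * beta_i). Collecting: alpha ∧ beta = 0.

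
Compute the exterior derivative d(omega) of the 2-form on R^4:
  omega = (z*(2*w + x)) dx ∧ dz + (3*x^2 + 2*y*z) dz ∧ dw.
d(omega) = (6*x + 2*z) dx ∧ dz ∧ dw + (2*z) dy ∧ dz ∧ dw

For a 2-form omega = sum_{i<j} g_{ij} dx_i ∧ dx_j, the exterior derivative is
  d(omega) = sum_{i<j} d(g_{ij}) ∧ dx_i ∧ dx_j = sum_{i<j, k} (∂g_{ij}/∂x_k) dx_k ∧ dx_i ∧ dx_j.
Expand each term, using dx_k ∧ dx_i ∧ dx_j = sgn(permutation) dx_{(a)} ∧ dx_{(b)} ∧ dx_{(c)} with (a < b < c) sorted:
  d(z*(2*w + x)) includes (∂/∂w)(z*(2*w + x)) dw = (2*z) dw, which multiplied by dx ∧ dz gives (2*z) dx ∧ dz ∧ dw
  d(3*x^2 + 2*y*z) includes (∂/∂x)(3*x^2 + 2*y*z) dx = (6*x) dx, which multiplied by dz ∧ dw gives (6*x) dx ∧ dz ∧ dw
  d(3*x^2 + 2*y*z) includes (∂/∂y)(3*x^2 + 2*y*z) dy = (2*z) dy, which multiplied by dz ∧ dw gives (2*z) dy ∧ dz ∧ dw
Collecting like 3-forms: d(omega) = (6*x + 2*z) dx ∧ dz ∧ dw + (2*z) dy ∧ dz ∧ dw.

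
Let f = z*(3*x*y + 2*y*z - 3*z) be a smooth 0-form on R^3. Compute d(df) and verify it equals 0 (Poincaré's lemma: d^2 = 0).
d(df) = 0

Step 1: df = sum_i (∂f/∂x_i) dx_i = (3*y*z) dx + (z*(3*x + 2*z)) dy + (3*x*y + 4*y*z - 6*z) dz.
Step 2: Apply d again. Using the 1-form formula, the coefficient of dx ∧ dy in d(df) is ∂^2 f/∂x ∂y - ∂^2 f/∂y ∂x = (3*z) - (3*z) = 0 (equality of mixed partials for smooth f).
Similarly for dx ∧ dz and dy ∧ dz — all coefficients vanish. So d(df) = 0.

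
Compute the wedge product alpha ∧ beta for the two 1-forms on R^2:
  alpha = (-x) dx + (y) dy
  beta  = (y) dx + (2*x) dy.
alpha ∧ beta = (-2*x^2 - y^2) dx ∧ dy

Distribute the wedge, using dx_i ∧ dx_j = -dx_j ∧ dx_i and dx_i ∧ dx_i = 0. For each pair (i, j) with i < j, the coefficient of dx_i ∧ dx_j in alpha ∧ beta is (alpha_i * beta_j - alpha_j * beta_i). Collecting: alpha ∧ beta = (-2*x^2 - y^2) dx ∧ dy.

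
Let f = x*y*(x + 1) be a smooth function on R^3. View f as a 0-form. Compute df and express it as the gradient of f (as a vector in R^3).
df = (y*(2*x + 1)) dx + (x*(x + 1)) dy + (0) dz; grad f = (y*(2*x + 1), x*(x + 1), 0)

For a 0-form f, d f = (∂f/∂x) dx + (∂f/∂y) dy + (∂f/∂z) dz. The components of the vector representation are exactly the entries of grad f in Cartesian coordinates:
  ∂f/∂x = y*(2*x + 1)
  ∂f/∂y = x*(x + 1)
  ∂f/∂z = 0.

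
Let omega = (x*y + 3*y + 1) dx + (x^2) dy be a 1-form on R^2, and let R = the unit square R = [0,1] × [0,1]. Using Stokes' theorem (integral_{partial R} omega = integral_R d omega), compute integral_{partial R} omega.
integral_(partial R) omega = -5/2

Stokes: integral_partial_R omega = integral_R d omega with d omega = (∂Q/∂x - ∂P/∂y) dx ∧ dy.
  ∂Q/∂x = 2*x
  ∂P/∂y = x + 3
  integrand = ∂Q/∂x - ∂P/∂y = x - 3.
Integrating over R: integral_0^1 integral_0^1 (x - 3) dx dy = -5/2.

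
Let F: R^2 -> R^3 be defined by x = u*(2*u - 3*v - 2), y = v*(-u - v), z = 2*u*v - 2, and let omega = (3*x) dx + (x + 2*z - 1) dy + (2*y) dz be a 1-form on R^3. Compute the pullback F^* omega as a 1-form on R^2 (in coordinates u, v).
F^* omega = (24*u^3 - 56*u^2*v - 36*u^2 + 22*u*v^2 + 38*u*v + 12*u - 4*v^3 + 5*v) du + (-20*u^3 + 18*u^2*v + 20*u^2 - 6*u*v^2 + 4*u*v + 5*u + 10*v) dv

Using F^*(f dg) = (f ∘ F) d(g ∘ F), substitute each coordinate x_i by F_i(u, v) in f_i, and replace dx_i by d F_i = (∂F_i/∂u) du + (∂F_i/∂v) dv.
  For the x component: f_1(F) = 3*u*(2*u - 3*v - 2); d F_1 = (4*u - 3*v - 2) du + (-3*u) dv
  For the y component: f_2(F) = 2*u^2 + u*v - 2*u - 5; d F_2 = (-v) du + (-u - 2*v) dv
  For the z component: f_3(F) = 2*v*(-u - v); d F_3 = (2*v) du + (2*u) dv
Combining and collecting du, dv coefficients:
  coeff of du: 24*u^3 - 56*u^2*v - 36*u^2 + 22*u*v^2 + 38*u*v + 12*u - 4*v^3 + 5*v
  coeff of dv: -20*u^3 + 18*u^2*v + 20*u^2 - 6*u*v^2 + 4*u*v + 5*u + 10*v
F^* omega = (24*u^3 - 56*u^2*v - 36*u^2 + 22*u*v^2 + 38*u*v + 12*u - 4*v^3 + 5*v) du + (-20*u^3 + 18*u^2*v + 20*u^2 - 6*u*v^2 + 4*u*v + 5*u + 10*v) dv.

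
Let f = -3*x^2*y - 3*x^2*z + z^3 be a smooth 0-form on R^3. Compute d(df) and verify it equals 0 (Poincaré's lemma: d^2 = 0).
d(df) = 0

Step 1: df = sum_i (∂f/∂x_i) dx_i = (6*x*(-y - z)) dx + (-3*x^2) dy + (-3*x^2 + 3*z^2) dz.
Step 2: Apply d again. Using the 1-form formula, the coefficient of dx ∧ dy in d(df) is ∂^2 f/∂x ∂y - ∂^2 f/∂y ∂x = (-6*x) - (-6*x) = 0 (equality of mixed partials for smooth f).
Similarly for dx ∧ dz and dy ∧ dz — all coefficients vanish. So d(df) = 0.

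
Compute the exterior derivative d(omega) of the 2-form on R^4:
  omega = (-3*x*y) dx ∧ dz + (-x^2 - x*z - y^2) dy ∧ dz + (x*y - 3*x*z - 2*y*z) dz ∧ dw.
d(omega) = (x - z) dx ∧ dy ∧ dz + (y - 3*z) dx ∧ dz ∧ dw + (x - 2*z) dy ∧ dz ∧ dw

For a 2-form omega = sum_{i<j} g_{ij} dx_i ∧ dx_j, the exterior derivative is
  d(omega) = sum_{i<j} d(g_{ij}) ∧ dx_i ∧ dx_j = sum_{i<j, k} (∂g_{ij}/∂x_k) dx_k ∧ dx_i ∧ dx_j.
Expand each term, using dx_k ∧ dx_i ∧ dx_j = sgn(permutation) dx_{(a)} ∧ dx_{(b)} ∧ dx_{(c)} with (a < b < c) sorted:
  d(-3*x*y) includes (∂/∂y)(-3*x*y) dy = (-3*x) dy, which multiplied by dx ∧ dz gives (3*x) dx ∧ dy ∧ dz
  d(-x^2 - x*z - y^2) includes (∂/∂x)(-x^2 - x*z - y^2) dx = (-2*x - z) dx, which multiplied by dy ∧ dz gives (-2*x - z) dx ∧ dy ∧ dz
  d(x*y - 3*x*z - 2*y*z) includes (∂/∂x)(x*y - 3*x*z - 2*y*z) dx = (y - 3*z) dx, which multiplied by dz ∧ dw gives (y - 3*z) dx ∧ dz ∧ dw
  d(x*y - 3*x*z - 2*y*z) includes (∂/∂y)(x*y - 3*x*z - 2*y*z) dy = (x - 2*z) dy, which multiplied by dz ∧ dw gives (x - 2*z) dy ∧ dz ∧ dw
Collecting like 3-forms: d(omega) = (x - z) dx ∧ dy ∧ dz + (y - 3*z) dx ∧ dz ∧ dw + (x - 2*z) dy ∧ dz ∧ dw.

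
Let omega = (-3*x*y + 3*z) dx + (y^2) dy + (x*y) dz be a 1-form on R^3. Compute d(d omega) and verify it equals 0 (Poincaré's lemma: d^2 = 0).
d(d omega) = 0

Step 1: d omega = sum_{i<j} (∂f_j/∂x_i - ∂f_i/∂x_j) dx_i ∧ dx_j:
  coeff of dx ∧ dy: 3*x
  coeff of dx ∧ dz: y - 3
  coeff of dy ∧ dz: x
Step 2: Apply d again to each 2-form coefficient. The only possible 3-form in R^3 is dx ∧ dy ∧ dz, with coefficient
  ∂(coeff of dy∧dz)/∂x - ∂(coeff of dx∧dz)/∂y + ∂(coeff of dx∧dy)/∂z
  = ∂/∂x (x) - ∂/∂y (y - 3) + ∂/∂z (3*x).
Each of these terms simplifies to sums of mixed partials that cancel in pairs. The result is 0 (by equality of mixed partials for smooth functions — Schwarz / Clairaut).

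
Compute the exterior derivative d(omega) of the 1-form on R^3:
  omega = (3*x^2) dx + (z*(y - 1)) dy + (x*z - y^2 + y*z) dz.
d(omega) = (z) dx ∧ dz + (-3*y + z + 1) dy ∧ dz

For a 1-form omega = sum_i f_i dx_i, the exterior derivative is
  d(omega) = sum_{i < j} (∂f_j/∂x_i - ∂f_i/∂x_j) dx_i ∧ dx_j.
  coefficient of dx ∧ dz: ∂f_3/∂x - ∂f_1/∂z = ∂(x*z - y^2 + y*z)/∂x - ∂(3*x^2)/∂z = z
  coefficient of dy ∧ dz: ∂f_3/∂y - ∂f_2/∂z = ∂(x*z - y^2 + y*z)/∂y - ∂(z*(y - 1))/∂z = -3*y + z + 1
Assembling: d(omega) = (z) dx ∧ dz + (-3*y + z + 1) dy ∧ dz.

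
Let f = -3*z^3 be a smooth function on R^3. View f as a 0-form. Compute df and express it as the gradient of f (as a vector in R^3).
df = (0) dx + (0) dy + (-9*z^2) dz; grad f = (0, 0, -9*z^2)

For a 0-form f, d f = (∂f/∂x) dx + (∂f/∂y) dy + (∂f/∂z) dz. The components of the vector representation are exactly the entries of grad f in Cartesian coordinates:
  ∂f/∂x = 0
  ∂f/∂y = 0
  ∂f/∂z = -9*z^2.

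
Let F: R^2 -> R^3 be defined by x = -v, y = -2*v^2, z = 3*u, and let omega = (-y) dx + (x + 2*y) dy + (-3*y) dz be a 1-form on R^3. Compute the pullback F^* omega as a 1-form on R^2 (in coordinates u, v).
F^* omega = (18*v^2) du + (v^2*(16*v + 2)) dv

Using F^*(f dg) = (f ∘ F) d(g ∘ F), substitute each coordinate x_i by F_i(u, v) in f_i, and replace dx_i by d F_i = (∂F_i/∂u) du + (∂F_i/∂v) dv.
  For the x component: f_1(F) = 2*v^2; d F_1 = (0) du + (-1) dv
  For the y component: f_2(F) = v*(-4*v - 1); d F_2 = (0) du + (-4*v) dv
  For the z component: f_3(F) = 6*v^2; d F_3 = (3) du + (0) dv
Combining and collecting du, dv coefficients:
  coeff of du: 18*v^2
  coeff of dv: v^2*(16*v + 2)
F^* omega = (18*v^2) du + (v^2*(16*v + 2)) dv.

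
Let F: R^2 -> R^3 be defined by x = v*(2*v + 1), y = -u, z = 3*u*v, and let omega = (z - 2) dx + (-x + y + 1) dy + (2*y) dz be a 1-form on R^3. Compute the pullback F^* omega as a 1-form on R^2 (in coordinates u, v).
F^* omega = (-6*u*v + u + 2*v^2 + v - 1) du + (-6*u^2 + 12*u*v^2 + 3*u*v - 8*v - 2) dv

Using F^*(f dg) = (f ∘ F) d(g ∘ F), substitute each coordinate x_i by F_i(u, v) in f_i, and replace dx_i by d F_i = (∂F_i/∂u) du + (∂F_i/∂v) dv.
  For the x component: f_1(F) = 3*u*v - 2; d F_1 = (0) du + (4*v + 1) dv
  For the y component: f_2(F) = -u - 2*v^2 - v + 1; d F_2 = (-1) du + (0) dv
  For the z component: f_3(F) = -2*u; d F_3 = (3*v) du + (3*u) dv
Combining and collecting du, dv coefficients:
  coeff of du: -6*u*v + u + 2*v^2 + v - 1
  coeff of dv: -6*u^2 + 12*u*v^2 + 3*u*v - 8*v - 2
F^* omega = (-6*u*v + u + 2*v^2 + v - 1) du + (-6*u^2 + 12*u*v^2 + 3*u*v - 8*v - 2) dv.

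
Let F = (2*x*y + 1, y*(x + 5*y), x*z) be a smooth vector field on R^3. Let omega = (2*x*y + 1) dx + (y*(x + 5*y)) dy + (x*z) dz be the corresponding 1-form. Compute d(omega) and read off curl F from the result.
d(omega) = (0) dy ∧ dz + (-z) dz ∧ dx + (-2*x + y) dx ∧ dy; curl F = (0, -z, -2*x + y)

d omega = sum_{i<j} (∂f_j/∂x_i - ∂f_i/∂x_j) dx_i ∧ dx_j. Under the identification (dy ∧ dz, dz ∧ dx, dx ∧ dy) ↔ (e_x, e_y, e_z), the coefficients are exactly the components of curl F. Compute:
  ∂R/∂y - ∂Q/∂z = (0) - (0) = 0
  ∂P/∂z - ∂R/∂x = (0) - (z) = -z
  ∂Q/∂x - ∂P/∂y = (y) - (2*x) = -2*x + y.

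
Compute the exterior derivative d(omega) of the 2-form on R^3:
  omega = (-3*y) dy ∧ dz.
d(omega) = 0

For a 2-form omega = sum_{i<j} g_{ij} dx_i ∧ dx_j, the exterior derivative is
  d(omega) = sum_{i<j} d(g_{ij}) ∧ dx_i ∧ dx_j = sum_{i<j, k} (∂g_{ij}/∂x_k) dx_k ∧ dx_i ∧ dx_j.
Expand each term, using dx_k ∧ dx_i ∧ dx_j = sgn(permutation) dx_{(a)} ∧ dx_{(b)} ∧ dx_{(c)} with (a < b < c) sorted:

Collecting like 3-forms: d(omega) = 0.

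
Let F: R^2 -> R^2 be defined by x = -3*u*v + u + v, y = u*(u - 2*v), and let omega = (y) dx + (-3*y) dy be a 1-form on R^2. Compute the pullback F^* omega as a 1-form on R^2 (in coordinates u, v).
F^* omega = (u*(-6*u^2 + 15*u*v + u - 6*v^2 - 2*v)) du + (u*(3*u^2 - 6*u*v + u - 2*v)) dv

Using F^*(f dg) = (f ∘ F) d(g ∘ F), substitute each coordinate x_i by F_i(u, v) in f_i, and replace dx_i by d F_i = (∂F_i/∂u) du + (∂F_i/∂v) dv.
  For the x component: f_1(F) = u*(u - 2*v); d F_1 = (1 - 3*v) du + (1 - 3*u) dv
  For the y component: f_2(F) = 3*u*(-u + 2*v); d F_2 = (2*u - 2*v) du + (-2*u) dv
Combining and collecting du, dv coefficients:
  coeff of du: u*(-6*u^2 + 15*u*v + u - 6*v^2 - 2*v)
  coeff of dv: u*(3*u^2 - 6*u*v + u - 2*v)
F^* omega = (u*(-6*u^2 + 15*u*v + u - 6*v^2 - 2*v)) du + (u*(3*u^2 - 6*u*v + u - 2*v)) dv.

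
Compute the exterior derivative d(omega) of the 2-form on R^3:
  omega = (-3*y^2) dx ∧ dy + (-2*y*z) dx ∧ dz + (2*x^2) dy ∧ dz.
d(omega) = (4*x + 2*z) dx ∧ dy ∧ dz

For a 2-form omega = sum_{i<j} g_{ij} dx_i ∧ dx_j, the exterior derivative is
  d(omega) = sum_{i<j} d(g_{ij}) ∧ dx_i ∧ dx_j = sum_{i<j, k} (∂g_{ij}/∂x_k) dx_k ∧ dx_i ∧ dx_j.
Expand each term, using dx_k ∧ dx_i ∧ dx_j = sgn(permutation) dx_{(a)} ∧ dx_{(b)} ∧ dx_{(c)} with (a < b < c) sorted:
  d(-2*y*z) includes (∂/∂y)(-2*y*z) dy = (-2*z) dy, which multiplied by dx ∧ dz gives (2*z) dx ∧ dy ∧ dz
  d(2*x^2) includes (∂/∂x)(2*x^2) dx = (4*x) dx, which multiplied by dy ∧ dz gives (4*x) dx ∧ dy ∧ dz
Collecting like 3-forms: d(omega) = (4*x + 2*z) dx ∧ dy ∧ dz.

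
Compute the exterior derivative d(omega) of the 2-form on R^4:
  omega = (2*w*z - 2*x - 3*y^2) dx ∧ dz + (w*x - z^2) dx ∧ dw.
d(omega) = (6*y) dx ∧ dy ∧ dz + (4*z) dx ∧ dz ∧ dw

For a 2-form omega = sum_{i<j} g_{ij} dx_i ∧ dx_j, the exterior derivative is
  d(omega) = sum_{i<j} d(g_{ij}) ∧ dx_i ∧ dx_j = sum_{i<j, k} (∂g_{ij}/∂x_k) dx_k ∧ dx_i ∧ dx_j.
Expand each term, using dx_k ∧ dx_i ∧ dx_j = sgn(permutation) dx_{(a)} ∧ dx_{(b)} ∧ dx_{(c)} with (a < b < c) sorted:
  d(2*w*z - 2*x - 3*y^2) includes (∂/∂y)(2*w*z - 2*x - 3*y^2) dy = (-6*y) dy, which multiplied by dx ∧ dz gives (6*y) dx ∧ dy ∧ dz
  d(2*w*z - 2*x - 3*y^2) includes (∂/∂w)(2*w*z - 2*x - 3*y^2) dw = (2*z) dw, which multiplied by dx ∧ dz gives (2*z) dx ∧ dz ∧ dw
  d(w*x - z^2) includes (∂/∂z)(w*x - z^2) dz = (-2*z) dz, which multiplied by dx ∧ dw gives (2*z) dx ∧ dz ∧ dw
Collecting like 3-forms: d(omega) = (6*y) dx ∧ dy ∧ dz + (4*z) dx ∧ dz ∧ dw.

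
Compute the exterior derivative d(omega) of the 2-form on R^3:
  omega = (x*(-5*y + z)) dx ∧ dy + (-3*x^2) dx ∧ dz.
d(omega) = (x) dx ∧ dy ∧ dz

For a 2-form omega = sum_{i<j} g_{ij} dx_i ∧ dx_j, the exterior derivative is
  d(omega) = sum_{i<j} d(g_{ij}) ∧ dx_i ∧ dx_j = sum_{i<j, k} (∂g_{ij}/∂x_k) dx_k ∧ dx_i ∧ dx_j.
Expand each term, using dx_k ∧ dx_i ∧ dx_j = sgn(permutation) dx_{(a)} ∧ dx_{(b)} ∧ dx_{(c)} with (a < b < c) sorted:
  d(x*(-5*y + z)) includes (∂/∂z)(x*(-5*y + z)) dz = (x) dz, which multiplied by dx ∧ dy gives (x) dx ∧ dy ∧ dz
Collecting like 3-forms: d(omega) = (x) dx ∧ dy ∧ dz.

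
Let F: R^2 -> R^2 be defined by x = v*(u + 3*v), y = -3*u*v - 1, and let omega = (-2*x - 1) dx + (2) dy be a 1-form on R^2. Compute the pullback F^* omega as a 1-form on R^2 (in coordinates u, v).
F^* omega = (v*(-2*u*v - 6*v^2 - 7)) du + (-2*u^2*v - 18*u*v^2 - 7*u - 36*v^3 - 6*v) dv

Using F^*(f dg) = (f ∘ F) d(g ∘ F), substitute each coordinate x_i by F_i(u, v) in f_i, and replace dx_i by d F_i = (∂F_i/∂u) du + (∂F_i/∂v) dv.
  For the x component: f_1(F) = -2*u*v - 6*v^2 - 1; d F_1 = (v) du + (u + 6*v) dv
  For the y component: f_2(F) = 2; d F_2 = (-3*v) du + (-3*u) dv
Combining and collecting du, dv coefficients:
  coeff of du: v*(-2*u*v - 6*v^2 - 7)
  coeff of dv: -2*u^2*v - 18*u*v^2 - 7*u - 36*v^3 - 6*v
F^* omega = (v*(-2*u*v - 6*v^2 - 7)) du + (-2*u^2*v - 18*u*v^2 - 7*u - 36*v^3 - 6*v) dv.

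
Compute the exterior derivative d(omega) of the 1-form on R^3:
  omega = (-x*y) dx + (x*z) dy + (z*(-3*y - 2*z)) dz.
d(omega) = (x + z) dx ∧ dy + (-x - 3*z) dy ∧ dz

For a 1-form omega = sum_i f_i dx_i, the exterior derivative is
  d(omega) = sum_{i < j} (∂f_j/∂x_i - ∂f_i/∂x_j) dx_i ∧ dx_j.
  coefficient of dx ∧ dy: ∂f_2/∂x - ∂f_1/∂y = ∂(x*z)/∂x - ∂(-x*y)/∂y = x + z
  coefficient of dy ∧ dz: ∂f_3/∂y - ∂f_2/∂z = ∂(z*(-3*y - 2*z))/∂y - ∂(x*z)/∂z = -x - 3*z
Assembling: d(omega) = (x + z) dx ∧ dy + (-x - 3*z) dy ∧ dz.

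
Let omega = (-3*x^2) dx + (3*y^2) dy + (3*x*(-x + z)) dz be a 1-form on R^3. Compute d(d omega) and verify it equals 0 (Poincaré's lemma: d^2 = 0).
d(d omega) = 0

Step 1: d omega = sum_{i<j} (∂f_j/∂x_i - ∂f_i/∂x_j) dx_i ∧ dx_j:
  coeff of dx ∧ dy: 0
  coeff of dx ∧ dz: -6*x + 3*z
  coeff of dy ∧ dz: 0
Step 2: Apply d again to each 2-form coefficient. The only possible 3-form in R^3 is dx ∧ dy ∧ dz, with coefficient
  ∂(coeff of dy∧dz)/∂x - ∂(coeff of dx∧dz)/∂y + ∂(coeff of dx∧dy)/∂z
  = ∂/∂x (0) - ∂/∂y (-6*x + 3*z) + ∂/∂z (0).
Each of these terms simplifies to sums of mixed partials that cancel in pairs. The result is 0 (by equality of mixed partials for smooth functions — Schwarz / Clairaut).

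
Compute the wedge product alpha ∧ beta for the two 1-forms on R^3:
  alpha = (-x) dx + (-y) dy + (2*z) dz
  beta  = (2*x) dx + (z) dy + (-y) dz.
alpha ∧ beta = (x*(2*y - z)) dx ∧ dy + (x*(y - 4*z)) dx ∧ dz + (y^2 - 2*z^2) dy ∧ dz

Distribute the wedge, using dx_i ∧ dx_j = -dx_j ∧ dx_i and dx_i ∧ dx_i = 0. For each pair (i, j) with i < j, the coefficient of dx_i ∧ dx_j in alpha ∧ beta is (alpha_i * beta_j - alpha_j * beta_i). Collecting: alpha ∧ beta = (x*(2*y - z)) dx ∧ dy + (x*(y - 4*z)) dx ∧ dz + (y^2 - 2*z^2) dy ∧ dz.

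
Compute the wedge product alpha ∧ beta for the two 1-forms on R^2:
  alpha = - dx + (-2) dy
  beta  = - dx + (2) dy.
alpha ∧ beta = (-4) dx ∧ dy

Distribute the wedge, using dx_i ∧ dx_j = -dx_j ∧ dx_i and dx_i ∧ dx_i = 0. For each pair (i, j) with i < j, the coefficient of dx_i ∧ dx_j in alpha ∧ beta is (alpha_i * beta_j - alpha_j * beta_i). Collecting: alpha ∧ beta = (-4) dx ∧ dy.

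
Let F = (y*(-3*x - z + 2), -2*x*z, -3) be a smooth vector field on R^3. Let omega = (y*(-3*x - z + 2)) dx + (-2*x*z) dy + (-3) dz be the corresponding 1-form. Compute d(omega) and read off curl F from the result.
d(omega) = (2*x) dy ∧ dz + (-y) dz ∧ dx + (3*x - z - 2) dx ∧ dy; curl F = (2*x, -y, 3*x - z - 2)

d omega = sum_{i<j} (∂f_j/∂x_i - ∂f_i/∂x_j) dx_i ∧ dx_j. Under the identification (dy ∧ dz, dz ∧ dx, dx ∧ dy) ↔ (e_x, e_y, e_z), the coefficients are exactly the components of curl F. Compute:
  ∂R/∂y - ∂Q/∂z = (0) - (-2*x) = 2*x
  ∂P/∂z - ∂R/∂x = (-y) - (0) = -y
  ∂Q/∂x - ∂P/∂y = (-2*z) - (-3*x - z + 2) = 3*x - z - 2.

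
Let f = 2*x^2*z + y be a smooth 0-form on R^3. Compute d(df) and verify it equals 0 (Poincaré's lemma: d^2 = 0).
d(df) = 0

Step 1: df = sum_i (∂f/∂x_i) dx_i = (4*x*z) dx + (1) dy + (2*x^2) dz.
Step 2: Apply d again. Using the 1-form formula, the coefficient of dx ∧ dy in d(df) is ∂^2 f/∂x ∂y - ∂^2 f/∂y ∂x = (0) - (0) = 0 (equality of mixed partials for smooth f).
Similarly for dx ∧ dz and dy ∧ dz — all coefficients vanish. So d(df) = 0.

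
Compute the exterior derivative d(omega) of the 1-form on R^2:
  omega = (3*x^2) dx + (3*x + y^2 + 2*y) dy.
d(omega) = (3) dx ∧ dy

For a 1-form omega = sum_i f_i dx_i, the exterior derivative is
  d(omega) = sum_{i < j} (∂f_j/∂x_i - ∂f_i/∂x_j) dx_i ∧ dx_j.
  coefficient of dx ∧ dy: ∂f_2/∂x - ∂f_1/∂y = ∂(3*x + y^2 + 2*y)/∂x - ∂(3*x^2)/∂y = 3
Assembling: d(omega) = (3) dx ∧ dy.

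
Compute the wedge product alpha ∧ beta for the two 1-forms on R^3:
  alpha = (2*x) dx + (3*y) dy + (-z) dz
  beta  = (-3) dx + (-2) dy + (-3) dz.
alpha ∧ beta = (-4*x + 9*y) dx ∧ dy + (-6*x - 3*z) dx ∧ dz + (-9*y - 2*z) dy ∧ dz

Distribute the wedge, using dx_i ∧ dx_j = -dx_j ∧ dx_i and dx_i ∧ dx_i = 0. For each pair (i, j) with i < j, the coefficient of dx_i ∧ dx_j in alpha ∧ beta is (alpha_i * beta_j - alpha_j * beta_i). Collecting: alpha ∧ beta = (-4*x + 9*y) dx ∧ dy + (-6*x - 3*z) dx ∧ dz + (-9*y - 2*z) dy ∧ dz.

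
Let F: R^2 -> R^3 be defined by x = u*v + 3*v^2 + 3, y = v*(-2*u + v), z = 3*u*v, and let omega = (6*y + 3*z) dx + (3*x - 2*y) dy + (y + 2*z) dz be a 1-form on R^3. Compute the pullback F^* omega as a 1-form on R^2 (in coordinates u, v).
F^* omega = (v*(-5*u*v - 5*v^2 - 18)) du + (-5*u^2*v - 9*u*v^2 - 18*u + 50*v^3 + 18*v) dv

Using F^*(f dg) = (f ∘ F) d(g ∘ F), substitute each coordinate x_i by F_i(u, v) in f_i, and replace dx_i by d F_i = (∂F_i/∂u) du + (∂F_i/∂v) dv.
  For the x component: f_1(F) = 3*v*(-u + 2*v); d F_1 = (v) du + (u + 6*v) dv
  For the y component: f_2(F) = 7*u*v + 7*v^2 + 9; d F_2 = (-2*v) du + (-2*u + 2*v) dv
  For the z component: f_3(F) = v*(4*u + v); d F_3 = (3*v) du + (3*u) dv
Combining and collecting du, dv coefficients:
  coeff of du: v*(-5*u*v - 5*v^2 - 18)
  coeff of dv: -5*u^2*v - 9*u*v^2 - 18*u + 50*v^3 + 18*v
F^* omega = (v*(-5*u*v - 5*v^2 - 18)) du + (-5*u^2*v - 9*u*v^2 - 18*u + 50*v^3 + 18*v) dv.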